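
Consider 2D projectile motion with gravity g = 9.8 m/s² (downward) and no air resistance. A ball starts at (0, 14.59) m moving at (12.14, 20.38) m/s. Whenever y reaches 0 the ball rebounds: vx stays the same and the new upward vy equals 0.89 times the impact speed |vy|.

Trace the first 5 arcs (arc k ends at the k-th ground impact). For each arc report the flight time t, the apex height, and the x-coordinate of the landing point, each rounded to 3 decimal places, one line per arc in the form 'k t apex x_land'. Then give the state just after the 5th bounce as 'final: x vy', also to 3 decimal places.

Arc 1: start y=14.590, vy=20.380 → t=4.782, apex=35.781, x_land=58.052, impact vy=-26.482
  bounce: vy ← 0.89·26.482 = 23.569
Arc 2: start y=0.000, vy=23.569 → t=4.810, apex=28.342, x_land=116.446, impact vy=-23.569
  bounce: vy ← 0.89·23.569 = 20.977
Arc 3: start y=0.000, vy=20.977 → t=4.281, apex=22.450, x_land=168.416, impact vy=-20.977
  bounce: vy ← 0.89·20.977 = 18.669
Arc 4: start y=0.000, vy=18.669 → t=3.810, apex=17.783, x_land=214.670, impact vy=-18.669
  bounce: vy ← 0.89·18.669 = 16.616
Arc 5: start y=0.000, vy=16.616 → t=3.391, apex=14.086, x_land=255.836, impact vy=-16.616
  bounce: vy ← 0.89·16.616 = 14.788

1 4.782 35.781 58.052
2 4.810 28.342 116.446
3 4.281 22.450 168.416
4 3.810 17.783 214.670
5 3.391 14.086 255.836
final: 255.836 14.788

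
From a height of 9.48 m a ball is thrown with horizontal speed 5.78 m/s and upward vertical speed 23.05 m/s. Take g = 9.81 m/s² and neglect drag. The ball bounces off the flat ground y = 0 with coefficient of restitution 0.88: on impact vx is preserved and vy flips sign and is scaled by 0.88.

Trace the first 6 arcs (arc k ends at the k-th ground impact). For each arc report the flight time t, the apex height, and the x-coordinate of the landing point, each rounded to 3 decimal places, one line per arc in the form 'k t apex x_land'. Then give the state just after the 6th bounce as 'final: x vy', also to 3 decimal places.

Arc 1: start y=9.480, vy=23.050 → t=5.080, apex=36.560, x_land=29.361, impact vy=-26.782
  bounce: vy ← 0.88·26.782 = 23.569
Arc 2: start y=0.000, vy=23.569 → t=4.805, apex=28.312, x_land=57.134, impact vy=-23.569
  bounce: vy ← 0.88·23.569 = 20.740
Arc 3: start y=0.000, vy=20.740 → t=4.228, apex=21.925, x_land=81.574, impact vy=-20.740
  bounce: vy ← 0.88·20.740 = 18.251
Arc 4: start y=0.000, vy=18.251 → t=3.721, apex=16.978, x_land=103.082, impact vy=-18.251
  bounce: vy ← 0.88·18.251 = 16.061
Arc 5: start y=0.000, vy=16.061 → t=3.274, apex=13.148, x_land=122.008, impact vy=-16.061
  bounce: vy ← 0.88·16.061 = 14.134
Arc 6: start y=0.000, vy=14.134 → t=2.882, apex=10.182, x_land=138.663, impact vy=-14.134
  bounce: vy ← 0.88·14.134 = 12.438

1 5.080 36.560 29.361
2 4.805 28.312 57.134
3 4.228 21.925 81.574
4 3.721 16.978 103.082
5 3.274 13.148 122.008
6 2.882 10.182 138.663
final: 138.663 12.438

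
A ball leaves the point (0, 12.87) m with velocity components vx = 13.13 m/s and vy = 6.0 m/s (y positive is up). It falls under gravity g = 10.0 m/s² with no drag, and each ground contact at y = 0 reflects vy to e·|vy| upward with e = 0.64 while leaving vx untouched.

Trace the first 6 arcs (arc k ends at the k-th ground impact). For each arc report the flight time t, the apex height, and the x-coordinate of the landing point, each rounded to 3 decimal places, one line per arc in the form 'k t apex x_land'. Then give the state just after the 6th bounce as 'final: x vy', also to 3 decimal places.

1 2.313 14.670 30.368
2 2.193 6.009 59.156
3 1.403 2.461 77.580
4 0.898 1.008 89.371
5 0.575 0.413 96.918
6 0.368 0.169 101.747
final: 101.747 1.177

Arc 1: start y=12.870, vy=6.000 → t=2.313, apex=14.670, x_land=30.368, impact vy=-17.129
  bounce: vy ← 0.64·17.129 = 10.963
Arc 2: start y=0.000, vy=10.963 → t=2.193, apex=6.009, x_land=59.156, impact vy=-10.963
  bounce: vy ← 0.64·10.963 = 7.016
Arc 3: start y=0.000, vy=7.016 → t=1.403, apex=2.461, x_land=77.580, impact vy=-7.016
  bounce: vy ← 0.64·7.016 = 4.490
Arc 4: start y=0.000, vy=4.490 → t=0.898, apex=1.008, x_land=89.371, impact vy=-4.490
  bounce: vy ← 0.64·4.490 = 2.874
Arc 5: start y=0.000, vy=2.874 → t=0.575, apex=0.413, x_land=96.918, impact vy=-2.874
  bounce: vy ← 0.64·2.874 = 1.839
Arc 6: start y=0.000, vy=1.839 → t=0.368, apex=0.169, x_land=101.747, impact vy=-1.839
  bounce: vy ← 0.64·1.839 = 1.177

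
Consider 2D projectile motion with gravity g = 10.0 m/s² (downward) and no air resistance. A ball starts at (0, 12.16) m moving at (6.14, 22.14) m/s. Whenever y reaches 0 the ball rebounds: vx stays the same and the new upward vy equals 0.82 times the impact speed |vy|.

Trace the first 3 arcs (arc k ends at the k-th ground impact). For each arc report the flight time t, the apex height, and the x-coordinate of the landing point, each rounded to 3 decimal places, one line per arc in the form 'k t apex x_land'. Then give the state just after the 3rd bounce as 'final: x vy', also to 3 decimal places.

1 4.922 36.669 30.222
2 4.441 24.656 57.491
3 3.642 16.579 79.852
final: 79.852 14.932

Arc 1: start y=12.160, vy=22.140 → t=4.922, apex=36.669, x_land=30.222, impact vy=-27.081
  bounce: vy ← 0.82·27.081 = 22.206
Arc 2: start y=0.000, vy=22.206 → t=4.441, apex=24.656, x_land=57.491, impact vy=-22.206
  bounce: vy ← 0.82·22.206 = 18.209
Arc 3: start y=0.000, vy=18.209 → t=3.642, apex=16.579, x_land=79.852, impact vy=-18.209
  bounce: vy ← 0.82·18.209 = 14.932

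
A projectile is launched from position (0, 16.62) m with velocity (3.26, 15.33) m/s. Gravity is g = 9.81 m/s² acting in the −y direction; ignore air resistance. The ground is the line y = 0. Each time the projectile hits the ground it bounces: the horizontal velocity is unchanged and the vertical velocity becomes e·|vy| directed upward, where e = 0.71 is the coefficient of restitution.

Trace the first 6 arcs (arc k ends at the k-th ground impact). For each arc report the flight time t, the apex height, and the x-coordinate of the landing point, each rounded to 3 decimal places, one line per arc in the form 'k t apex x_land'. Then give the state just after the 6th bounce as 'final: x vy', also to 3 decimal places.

1 3.977 28.598 12.966
2 3.429 14.416 24.144
3 2.434 7.267 32.080
4 1.728 3.663 37.715
5 1.227 1.847 41.715
6 0.871 0.931 44.556
final: 44.556 3.034

Arc 1: start y=16.620, vy=15.330 → t=3.977, apex=28.598, x_land=12.966, impact vy=-23.687
  bounce: vy ← 0.71·23.687 = 16.818
Arc 2: start y=0.000, vy=16.818 → t=3.429, apex=14.416, x_land=24.144, impact vy=-16.818
  bounce: vy ← 0.71·16.818 = 11.941
Arc 3: start y=0.000, vy=11.941 → t=2.434, apex=7.267, x_land=32.080, impact vy=-11.941
  bounce: vy ← 0.71·11.941 = 8.478
Arc 4: start y=0.000, vy=8.478 → t=1.728, apex=3.663, x_land=37.715, impact vy=-8.478
  bounce: vy ← 0.71·8.478 = 6.019
Arc 5: start y=0.000, vy=6.019 → t=1.227, apex=1.847, x_land=41.715, impact vy=-6.019
  bounce: vy ← 0.71·6.019 = 4.274
Arc 6: start y=0.000, vy=4.274 → t=0.871, apex=0.931, x_land=44.556, impact vy=-4.274
  bounce: vy ← 0.71·4.274 = 3.034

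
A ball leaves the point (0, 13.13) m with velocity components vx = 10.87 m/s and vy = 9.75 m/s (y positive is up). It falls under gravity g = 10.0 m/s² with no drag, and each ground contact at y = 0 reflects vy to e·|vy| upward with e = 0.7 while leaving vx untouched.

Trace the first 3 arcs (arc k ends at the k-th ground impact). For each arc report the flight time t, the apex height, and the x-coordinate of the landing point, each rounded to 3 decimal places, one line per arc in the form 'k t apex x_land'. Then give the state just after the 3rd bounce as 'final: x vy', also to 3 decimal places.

Arc 1: start y=13.130, vy=9.750 → t=2.866, apex=17.883, x_land=31.156, impact vy=-18.912
  bounce: vy ← 0.7·18.912 = 13.238
Arc 2: start y=0.000, vy=13.238 → t=2.648, apex=8.763, x_land=59.936, impact vy=-13.238
  bounce: vy ← 0.7·13.238 = 9.267
Arc 3: start y=0.000, vy=9.267 → t=1.853, apex=4.294, x_land=80.082, impact vy=-9.267
  bounce: vy ← 0.7·9.267 = 6.487

1 2.866 17.883 31.156
2 2.648 8.763 59.936
3 1.853 4.294 80.082
final: 80.082 6.487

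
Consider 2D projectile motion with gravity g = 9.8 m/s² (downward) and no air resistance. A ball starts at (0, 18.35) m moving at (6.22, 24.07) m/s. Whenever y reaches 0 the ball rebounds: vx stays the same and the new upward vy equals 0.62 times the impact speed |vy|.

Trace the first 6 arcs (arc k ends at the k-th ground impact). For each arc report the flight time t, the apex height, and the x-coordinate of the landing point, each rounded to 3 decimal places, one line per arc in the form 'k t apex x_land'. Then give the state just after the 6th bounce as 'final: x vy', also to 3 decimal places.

Arc 1: start y=18.350, vy=24.070 → t=5.583, apex=47.909, x_land=34.726, impact vy=-30.644
  bounce: vy ← 0.62·30.644 = 18.999
Arc 2: start y=0.000, vy=18.999 → t=3.877, apex=18.416, x_land=58.843, impact vy=-18.999
  bounce: vy ← 0.62·18.999 = 11.779
Arc 3: start y=0.000, vy=11.779 → t=2.404, apex=7.079, x_land=73.796, impact vy=-11.779
  bounce: vy ← 0.62·11.779 = 7.303
Arc 4: start y=0.000, vy=7.303 → t=1.490, apex=2.721, x_land=83.067, impact vy=-7.303
  bounce: vy ← 0.62·7.303 = 4.528
Arc 5: start y=0.000, vy=4.528 → t=0.924, apex=1.046, x_land=88.814, impact vy=-4.528
  bounce: vy ← 0.62·4.528 = 2.807
Arc 6: start y=0.000, vy=2.807 → t=0.573, apex=0.402, x_land=92.378, impact vy=-2.807
  bounce: vy ← 0.62·2.807 = 1.741

1 5.583 47.909 34.726
2 3.877 18.416 58.843
3 2.404 7.079 73.796
4 1.490 2.721 83.067
5 0.924 1.046 88.814
6 0.573 0.402 92.378
final: 92.378 1.741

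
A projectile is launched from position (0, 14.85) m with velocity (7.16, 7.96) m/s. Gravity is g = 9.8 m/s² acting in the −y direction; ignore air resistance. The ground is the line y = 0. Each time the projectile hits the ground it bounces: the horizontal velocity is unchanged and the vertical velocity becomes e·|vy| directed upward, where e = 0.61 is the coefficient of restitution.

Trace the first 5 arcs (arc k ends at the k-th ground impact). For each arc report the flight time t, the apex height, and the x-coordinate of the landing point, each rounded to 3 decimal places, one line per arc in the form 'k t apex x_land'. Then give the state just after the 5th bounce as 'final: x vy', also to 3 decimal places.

1 2.733 18.083 19.570
2 2.344 6.729 36.351
3 1.430 2.504 46.587
4 0.872 0.932 52.831
5 0.532 0.347 56.640
final: 56.640 1.590

Arc 1: start y=14.850, vy=7.960 → t=2.733, apex=18.083, x_land=19.570, impact vy=-18.826
  bounce: vy ← 0.61·18.826 = 11.484
Arc 2: start y=0.000, vy=11.484 → t=2.344, apex=6.729, x_land=36.351, impact vy=-11.484
  bounce: vy ← 0.61·11.484 = 7.005
Arc 3: start y=0.000, vy=7.005 → t=1.430, apex=2.504, x_land=46.587, impact vy=-7.005
  bounce: vy ← 0.61·7.005 = 4.273
Arc 4: start y=0.000, vy=4.273 → t=0.872, apex=0.932, x_land=52.831, impact vy=-4.273
  bounce: vy ← 0.61·4.273 = 2.607
Arc 5: start y=0.000, vy=2.607 → t=0.532, apex=0.347, x_land=56.640, impact vy=-2.607
  bounce: vy ← 0.61·2.607 = 1.590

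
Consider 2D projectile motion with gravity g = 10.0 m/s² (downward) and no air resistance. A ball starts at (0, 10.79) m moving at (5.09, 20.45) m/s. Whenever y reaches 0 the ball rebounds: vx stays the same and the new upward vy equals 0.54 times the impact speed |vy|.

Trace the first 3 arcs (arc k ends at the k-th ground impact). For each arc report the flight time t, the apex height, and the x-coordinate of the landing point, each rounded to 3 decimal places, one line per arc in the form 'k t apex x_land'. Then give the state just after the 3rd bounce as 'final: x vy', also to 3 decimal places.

1 4.563 31.700 23.225
2 2.719 9.244 37.067
3 1.468 2.695 44.541
final: 44.541 3.965

Arc 1: start y=10.790, vy=20.450 → t=4.563, apex=31.700, x_land=23.225, impact vy=-25.179
  bounce: vy ← 0.54·25.179 = 13.597
Arc 2: start y=0.000, vy=13.597 → t=2.719, apex=9.244, x_land=37.067, impact vy=-13.597
  bounce: vy ← 0.54·13.597 = 7.342
Arc 3: start y=0.000, vy=7.342 → t=1.468, apex=2.695, x_land=44.541, impact vy=-7.342
  bounce: vy ← 0.54·7.342 = 3.965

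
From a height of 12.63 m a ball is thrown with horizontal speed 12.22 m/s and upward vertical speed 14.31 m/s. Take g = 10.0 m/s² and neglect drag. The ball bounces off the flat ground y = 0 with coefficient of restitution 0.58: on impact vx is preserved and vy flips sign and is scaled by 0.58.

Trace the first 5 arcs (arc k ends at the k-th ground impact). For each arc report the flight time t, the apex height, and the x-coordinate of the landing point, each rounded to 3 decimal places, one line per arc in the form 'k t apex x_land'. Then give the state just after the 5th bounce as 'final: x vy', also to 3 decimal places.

1 3.570 22.869 43.621
2 2.481 7.693 73.937
3 1.439 2.588 91.520
4 0.835 0.871 101.718
5 0.484 0.293 107.633
final: 107.633 1.404

Arc 1: start y=12.630, vy=14.310 → t=3.570, apex=22.869, x_land=43.621, impact vy=-21.386
  bounce: vy ← 0.58·21.386 = 12.404
Arc 2: start y=0.000, vy=12.404 → t=2.481, apex=7.693, x_land=73.937, impact vy=-12.404
  bounce: vy ← 0.58·12.404 = 7.194
Arc 3: start y=0.000, vy=7.194 → t=1.439, apex=2.588, x_land=91.520, impact vy=-7.194
  bounce: vy ← 0.58·7.194 = 4.173
Arc 4: start y=0.000, vy=4.173 → t=0.835, apex=0.871, x_land=101.718, impact vy=-4.173
  bounce: vy ← 0.58·4.173 = 2.420
Arc 5: start y=0.000, vy=2.420 → t=0.484, apex=0.293, x_land=107.633, impact vy=-2.420
  bounce: vy ← 0.58·2.420 = 1.404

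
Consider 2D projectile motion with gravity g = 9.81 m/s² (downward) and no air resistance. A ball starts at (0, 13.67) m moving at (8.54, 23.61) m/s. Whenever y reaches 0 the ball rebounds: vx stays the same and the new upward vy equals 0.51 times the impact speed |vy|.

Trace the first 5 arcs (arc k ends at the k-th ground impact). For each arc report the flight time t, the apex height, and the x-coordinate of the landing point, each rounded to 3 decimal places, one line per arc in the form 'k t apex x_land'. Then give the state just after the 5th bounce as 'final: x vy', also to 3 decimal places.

Arc 1: start y=13.670, vy=23.610 → t=5.336, apex=42.081, x_land=45.567, impact vy=-28.734
  bounce: vy ← 0.51·28.734 = 14.654
Arc 2: start y=0.000, vy=14.654 → t=2.988, apex=10.945, x_land=71.082, impact vy=-14.654
  bounce: vy ← 0.51·14.654 = 7.474
Arc 3: start y=0.000, vy=7.474 → t=1.524, apex=2.847, x_land=84.094, impact vy=-7.474
  bounce: vy ← 0.51·7.474 = 3.812
Arc 4: start y=0.000, vy=3.812 → t=0.777, apex=0.740, x_land=90.730, impact vy=-3.812
  bounce: vy ← 0.51·3.812 = 1.944
Arc 5: start y=0.000, vy=1.944 → t=0.396, apex=0.193, x_land=94.115, impact vy=-1.944
  bounce: vy ← 0.51·1.944 = 0.991

1 5.336 42.081 45.567
2 2.988 10.945 71.082
3 1.524 2.847 84.094
4 0.777 0.740 90.730
5 0.396 0.193 94.115
final: 94.115 0.991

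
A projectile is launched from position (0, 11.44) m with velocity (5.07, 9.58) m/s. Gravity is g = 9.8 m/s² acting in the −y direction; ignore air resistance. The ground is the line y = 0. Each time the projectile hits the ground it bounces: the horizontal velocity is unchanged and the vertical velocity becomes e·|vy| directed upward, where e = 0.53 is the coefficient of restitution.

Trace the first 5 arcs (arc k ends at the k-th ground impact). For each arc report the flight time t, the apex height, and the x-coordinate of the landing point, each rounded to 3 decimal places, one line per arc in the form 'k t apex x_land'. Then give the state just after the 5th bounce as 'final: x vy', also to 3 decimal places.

Arc 1: start y=11.440, vy=9.580 → t=2.791, apex=16.122, x_land=14.153, impact vy=-17.776
  bounce: vy ← 0.53·17.776 = 9.421
Arc 2: start y=0.000, vy=9.421 → t=1.923, apex=4.529, x_land=23.901, impact vy=-9.421
  bounce: vy ← 0.53·9.421 = 4.993
Arc 3: start y=0.000, vy=4.993 → t=1.019, apex=1.272, x_land=29.068, impact vy=-4.993
  bounce: vy ← 0.53·4.993 = 2.646
Arc 4: start y=0.000, vy=2.646 → t=0.540, apex=0.357, x_land=31.806, impact vy=-2.646
  bounce: vy ← 0.53·2.646 = 1.403
Arc 5: start y=0.000, vy=1.403 → t=0.286, apex=0.100, x_land=33.257, impact vy=-1.403
  bounce: vy ← 0.53·1.403 = 0.743

1 2.791 16.122 14.153
2 1.923 4.529 23.901
3 1.019 1.272 29.068
4 0.540 0.357 31.806
5 0.286 0.100 33.257
final: 33.257 0.743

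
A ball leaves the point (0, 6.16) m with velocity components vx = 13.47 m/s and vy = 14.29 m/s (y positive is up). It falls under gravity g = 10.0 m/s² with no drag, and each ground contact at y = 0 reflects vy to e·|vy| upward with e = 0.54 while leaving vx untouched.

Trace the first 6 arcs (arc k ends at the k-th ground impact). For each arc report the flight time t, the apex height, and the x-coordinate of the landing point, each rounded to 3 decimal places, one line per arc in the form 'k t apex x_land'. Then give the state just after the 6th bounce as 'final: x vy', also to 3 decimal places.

1 3.238 16.370 43.622
2 1.954 4.774 69.945
3 1.055 1.392 84.159
4 0.570 0.406 91.835
5 0.308 0.118 95.980
6 0.166 0.035 98.218
final: 98.218 0.449

Arc 1: start y=6.160, vy=14.290 → t=3.238, apex=16.370, x_land=43.622, impact vy=-18.094
  bounce: vy ← 0.54·18.094 = 9.771
Arc 2: start y=0.000, vy=9.771 → t=1.954, apex=4.774, x_land=69.945, impact vy=-9.771
  bounce: vy ← 0.54·9.771 = 5.276
Arc 3: start y=0.000, vy=5.276 → t=1.055, apex=1.392, x_land=84.159, impact vy=-5.276
  bounce: vy ← 0.54·5.276 = 2.849
Arc 4: start y=0.000, vy=2.849 → t=0.570, apex=0.406, x_land=91.835, impact vy=-2.849
  bounce: vy ← 0.54·2.849 = 1.539
Arc 5: start y=0.000, vy=1.539 → t=0.308, apex=0.118, x_land=95.980, impact vy=-1.539
  bounce: vy ← 0.54·1.539 = 0.831
Arc 6: start y=0.000, vy=0.831 → t=0.166, apex=0.035, x_land=98.218, impact vy=-0.831
  bounce: vy ← 0.54·0.831 = 0.449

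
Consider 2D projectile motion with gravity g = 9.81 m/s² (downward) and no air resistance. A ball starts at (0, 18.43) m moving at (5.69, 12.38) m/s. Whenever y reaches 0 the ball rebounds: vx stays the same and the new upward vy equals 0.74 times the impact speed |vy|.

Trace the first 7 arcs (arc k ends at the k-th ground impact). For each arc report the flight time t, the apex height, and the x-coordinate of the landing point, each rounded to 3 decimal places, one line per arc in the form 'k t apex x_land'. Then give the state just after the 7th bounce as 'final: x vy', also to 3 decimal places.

Arc 1: start y=18.430, vy=12.380 → t=3.575, apex=26.242, x_land=20.342, impact vy=-22.691
  bounce: vy ← 0.74·22.691 = 16.791
Arc 2: start y=0.000, vy=16.791 → t=3.423, apex=14.370, x_land=39.820, impact vy=-16.791
  bounce: vy ← 0.74·16.791 = 12.425
Arc 3: start y=0.000, vy=12.425 → t=2.533, apex=7.869, x_land=54.234, impact vy=-12.425
  bounce: vy ← 0.74·12.425 = 9.195
Arc 4: start y=0.000, vy=9.195 → t=1.875, apex=4.309, x_land=64.900, impact vy=-9.195
  bounce: vy ← 0.74·9.195 = 6.804
Arc 5: start y=0.000, vy=6.804 → t=1.387, apex=2.360, x_land=72.793, impact vy=-6.804
  bounce: vy ← 0.74·6.804 = 5.035
Arc 6: start y=0.000, vy=5.035 → t=1.027, apex=1.292, x_land=78.634, impact vy=-5.035
  bounce: vy ← 0.74·5.035 = 3.726
Arc 7: start y=0.000, vy=3.726 → t=0.760, apex=0.708, x_land=82.956, impact vy=-3.726
  bounce: vy ← 0.74·3.726 = 2.757

1 3.575 26.242 20.342
2 3.423 14.370 39.820
3 2.533 7.869 54.234
4 1.875 4.309 64.900
5 1.387 2.360 72.793
6 1.027 1.292 78.634
7 0.760 0.708 82.956
final: 82.956 2.757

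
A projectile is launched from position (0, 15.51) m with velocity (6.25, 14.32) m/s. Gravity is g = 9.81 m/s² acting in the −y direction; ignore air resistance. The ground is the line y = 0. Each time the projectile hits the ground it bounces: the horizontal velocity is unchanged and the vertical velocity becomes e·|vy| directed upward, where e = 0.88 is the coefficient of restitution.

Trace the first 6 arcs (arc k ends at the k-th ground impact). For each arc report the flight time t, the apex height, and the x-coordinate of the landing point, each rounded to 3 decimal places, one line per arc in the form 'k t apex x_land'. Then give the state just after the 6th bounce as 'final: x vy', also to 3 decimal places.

1 3.760 25.962 23.502
2 4.049 20.105 48.809
3 3.563 15.569 71.079
4 3.136 12.057 90.677
5 2.759 9.337 107.923
6 2.428 7.230 123.099
final: 123.099 10.481

Arc 1: start y=15.510, vy=14.320 → t=3.760, apex=25.962, x_land=23.502, impact vy=-22.569
  bounce: vy ← 0.88·22.569 = 19.861
Arc 2: start y=0.000, vy=19.861 → t=4.049, apex=20.105, x_land=48.809, impact vy=-19.861
  bounce: vy ← 0.88·19.861 = 17.478
Arc 3: start y=0.000, vy=17.478 → t=3.563, apex=15.569, x_land=71.079, impact vy=-17.478
  bounce: vy ← 0.88·17.478 = 15.380
Arc 4: start y=0.000, vy=15.380 → t=3.136, apex=12.057, x_land=90.677, impact vy=-15.380
  bounce: vy ← 0.88·15.380 = 13.535
Arc 5: start y=0.000, vy=13.535 → t=2.759, apex=9.337, x_land=107.923, impact vy=-13.535
  bounce: vy ← 0.88·13.535 = 11.910
Arc 6: start y=0.000, vy=11.910 → t=2.428, apex=7.230, x_land=123.099, impact vy=-11.910
  bounce: vy ← 0.88·11.910 = 10.481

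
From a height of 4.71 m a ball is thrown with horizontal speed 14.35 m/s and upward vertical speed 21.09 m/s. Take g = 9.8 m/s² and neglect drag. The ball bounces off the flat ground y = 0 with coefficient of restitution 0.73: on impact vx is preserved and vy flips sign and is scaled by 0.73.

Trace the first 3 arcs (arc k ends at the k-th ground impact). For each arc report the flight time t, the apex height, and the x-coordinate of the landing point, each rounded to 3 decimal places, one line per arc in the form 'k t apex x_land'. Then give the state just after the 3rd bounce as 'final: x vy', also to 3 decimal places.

1 4.517 27.403 64.817
2 3.453 14.603 114.363
3 2.520 7.782 150.532
final: 150.532 9.016

Arc 1: start y=4.710, vy=21.090 → t=4.517, apex=27.403, x_land=64.817, impact vy=-23.176
  bounce: vy ← 0.73·23.176 = 16.918
Arc 2: start y=0.000, vy=16.918 → t=3.453, apex=14.603, x_land=114.363, impact vy=-16.918
  bounce: vy ← 0.73·16.918 = 12.350
Arc 3: start y=0.000, vy=12.350 → t=2.520, apex=7.782, x_land=150.532, impact vy=-12.350
  bounce: vy ← 0.73·12.350 = 9.016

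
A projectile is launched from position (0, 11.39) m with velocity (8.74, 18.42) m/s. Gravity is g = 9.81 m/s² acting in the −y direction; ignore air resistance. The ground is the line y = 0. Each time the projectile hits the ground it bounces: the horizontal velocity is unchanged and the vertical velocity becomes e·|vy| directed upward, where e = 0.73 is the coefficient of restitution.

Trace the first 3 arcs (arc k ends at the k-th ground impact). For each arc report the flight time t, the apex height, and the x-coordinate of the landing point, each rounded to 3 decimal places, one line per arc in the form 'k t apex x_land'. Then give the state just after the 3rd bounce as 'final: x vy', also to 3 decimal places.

1 4.296 28.683 37.546
2 3.531 15.285 68.404
3 2.577 8.146 90.930
final: 90.930 9.229

Arc 1: start y=11.390, vy=18.420 → t=4.296, apex=28.683, x_land=37.546, impact vy=-23.723
  bounce: vy ← 0.73·23.723 = 17.318
Arc 2: start y=0.000, vy=17.318 → t=3.531, apex=15.285, x_land=68.404, impact vy=-17.318
  bounce: vy ← 0.73·17.318 = 12.642
Arc 3: start y=0.000, vy=12.642 → t=2.577, apex=8.146, x_land=90.930, impact vy=-12.642
  bounce: vy ← 0.73·12.642 = 9.229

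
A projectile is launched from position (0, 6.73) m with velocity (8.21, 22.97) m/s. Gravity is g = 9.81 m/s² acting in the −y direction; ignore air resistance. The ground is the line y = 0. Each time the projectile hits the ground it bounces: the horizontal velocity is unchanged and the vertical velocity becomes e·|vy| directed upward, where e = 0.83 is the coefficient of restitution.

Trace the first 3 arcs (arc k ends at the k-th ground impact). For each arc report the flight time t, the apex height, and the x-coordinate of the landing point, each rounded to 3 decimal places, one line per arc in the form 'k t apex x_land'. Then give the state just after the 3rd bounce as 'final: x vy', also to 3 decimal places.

1 4.960 33.622 40.719
2 4.346 23.162 76.400
3 3.607 15.956 106.016
final: 106.016 14.686

Arc 1: start y=6.730, vy=22.970 → t=4.960, apex=33.622, x_land=40.719, impact vy=-25.684
  bounce: vy ← 0.83·25.684 = 21.318
Arc 2: start y=0.000, vy=21.318 → t=4.346, apex=23.162, x_land=76.400, impact vy=-21.318
  bounce: vy ← 0.83·21.318 = 17.694
Arc 3: start y=0.000, vy=17.694 → t=3.607, apex=15.956, x_land=106.016, impact vy=-17.694
  bounce: vy ← 0.83·17.694 = 14.686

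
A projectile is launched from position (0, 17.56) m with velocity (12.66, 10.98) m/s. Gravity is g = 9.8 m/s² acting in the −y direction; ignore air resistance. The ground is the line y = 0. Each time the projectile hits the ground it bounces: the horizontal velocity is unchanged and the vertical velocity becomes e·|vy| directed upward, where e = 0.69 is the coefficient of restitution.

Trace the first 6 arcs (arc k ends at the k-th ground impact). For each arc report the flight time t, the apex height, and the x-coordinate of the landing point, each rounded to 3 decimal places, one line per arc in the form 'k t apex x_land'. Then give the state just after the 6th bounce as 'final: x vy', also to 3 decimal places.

1 3.320 23.711 42.033
2 3.036 11.289 80.465
3 2.095 5.375 106.983
4 1.445 2.559 125.280
5 0.997 1.218 137.906
6 0.688 0.580 146.617
final: 146.617 2.326

Arc 1: start y=17.560, vy=10.980 → t=3.320, apex=23.711, x_land=42.033, impact vy=-21.558
  bounce: vy ← 0.69·21.558 = 14.875
Arc 2: start y=0.000, vy=14.875 → t=3.036, apex=11.289, x_land=80.465, impact vy=-14.875
  bounce: vy ← 0.69·14.875 = 10.264
Arc 3: start y=0.000, vy=10.264 → t=2.095, apex=5.375, x_land=106.983, impact vy=-10.264
  bounce: vy ← 0.69·10.264 = 7.082
Arc 4: start y=0.000, vy=7.082 → t=1.445, apex=2.559, x_land=125.280, impact vy=-7.082
  bounce: vy ← 0.69·7.082 = 4.887
Arc 5: start y=0.000, vy=4.887 → t=0.997, apex=1.218, x_land=137.906, impact vy=-4.887
  bounce: vy ← 0.69·4.887 = 3.372
Arc 6: start y=0.000, vy=3.372 → t=0.688, apex=0.580, x_land=146.617, impact vy=-3.372
  bounce: vy ← 0.69·3.372 = 2.326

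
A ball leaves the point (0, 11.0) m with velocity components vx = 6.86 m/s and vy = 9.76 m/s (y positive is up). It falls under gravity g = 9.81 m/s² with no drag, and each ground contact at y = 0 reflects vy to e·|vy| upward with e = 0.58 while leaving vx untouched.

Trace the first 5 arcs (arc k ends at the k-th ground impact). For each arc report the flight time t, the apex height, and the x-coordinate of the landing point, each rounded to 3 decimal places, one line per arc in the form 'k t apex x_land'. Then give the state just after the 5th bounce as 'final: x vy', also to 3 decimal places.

1 2.793 15.855 19.159
2 2.086 5.334 33.466
3 1.210 1.794 41.764
4 0.702 0.604 46.576
5 0.407 0.203 49.368
final: 49.368 1.158

Arc 1: start y=11.000, vy=9.760 → t=2.793, apex=15.855, x_land=19.159, impact vy=-17.637
  bounce: vy ← 0.58·17.637 = 10.230
Arc 2: start y=0.000, vy=10.230 → t=2.086, apex=5.334, x_land=33.466, impact vy=-10.230
  bounce: vy ← 0.58·10.230 = 5.933
Arc 3: start y=0.000, vy=5.933 → t=1.210, apex=1.794, x_land=41.764, impact vy=-5.933
  bounce: vy ← 0.58·5.933 = 3.441
Arc 4: start y=0.000, vy=3.441 → t=0.702, apex=0.604, x_land=46.576, impact vy=-3.441
  bounce: vy ← 0.58·3.441 = 1.996
Arc 5: start y=0.000, vy=1.996 → t=0.407, apex=0.203, x_land=49.368, impact vy=-1.996
  bounce: vy ← 0.58·1.996 = 1.158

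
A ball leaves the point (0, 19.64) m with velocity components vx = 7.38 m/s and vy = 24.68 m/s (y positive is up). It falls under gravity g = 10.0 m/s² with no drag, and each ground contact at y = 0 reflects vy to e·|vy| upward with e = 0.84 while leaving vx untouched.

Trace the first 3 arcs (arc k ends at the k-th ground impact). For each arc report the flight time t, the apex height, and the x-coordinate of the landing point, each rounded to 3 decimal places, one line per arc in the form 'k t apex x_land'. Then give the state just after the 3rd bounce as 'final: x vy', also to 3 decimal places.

1 5.633 50.095 41.574
2 5.318 35.347 80.818
3 4.467 24.941 113.783
final: 113.783 18.761

Arc 1: start y=19.640, vy=24.680 → t=5.633, apex=50.095, x_land=41.574, impact vy=-31.653
  bounce: vy ← 0.84·31.653 = 26.588
Arc 2: start y=0.000, vy=26.588 → t=5.318, apex=35.347, x_land=80.818, impact vy=-26.588
  bounce: vy ← 0.84·26.588 = 22.334
Arc 3: start y=0.000, vy=22.334 → t=4.467, apex=24.941, x_land=113.783, impact vy=-22.334
  bounce: vy ← 0.84·22.334 = 18.761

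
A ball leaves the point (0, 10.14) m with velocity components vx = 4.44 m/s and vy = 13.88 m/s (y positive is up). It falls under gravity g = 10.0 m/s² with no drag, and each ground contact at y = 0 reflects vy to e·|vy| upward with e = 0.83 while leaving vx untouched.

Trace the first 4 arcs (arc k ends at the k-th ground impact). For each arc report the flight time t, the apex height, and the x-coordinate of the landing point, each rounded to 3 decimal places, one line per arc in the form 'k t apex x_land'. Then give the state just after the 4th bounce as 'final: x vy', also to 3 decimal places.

Arc 1: start y=10.140, vy=13.880 → t=3.377, apex=19.773, x_land=14.992, impact vy=-19.886
  bounce: vy ← 0.83·19.886 = 16.505
Arc 2: start y=0.000, vy=16.505 → t=3.301, apex=13.621, x_land=29.649, impact vy=-16.505
  bounce: vy ← 0.83·16.505 = 13.699
Arc 3: start y=0.000, vy=13.699 → t=2.740, apex=9.384, x_land=41.814, impact vy=-13.699
  bounce: vy ← 0.83·13.699 = 11.371
Arc 4: start y=0.000, vy=11.371 → t=2.274, apex=6.465, x_land=51.911, impact vy=-11.371
  bounce: vy ← 0.83·11.371 = 9.438

1 3.377 19.773 14.992
2 3.301 13.621 29.649
3 2.740 9.384 41.814
4 2.274 6.465 51.911
final: 51.911 9.438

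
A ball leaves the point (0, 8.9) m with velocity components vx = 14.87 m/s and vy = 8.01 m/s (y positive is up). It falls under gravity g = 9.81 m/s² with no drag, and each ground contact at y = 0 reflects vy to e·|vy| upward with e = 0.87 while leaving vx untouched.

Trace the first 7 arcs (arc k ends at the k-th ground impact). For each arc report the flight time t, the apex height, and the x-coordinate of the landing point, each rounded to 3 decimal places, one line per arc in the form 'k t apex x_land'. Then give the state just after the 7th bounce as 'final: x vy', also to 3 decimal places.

1 2.392 12.170 35.564
2 2.741 9.212 76.320
3 2.384 6.972 111.778
4 2.075 5.277 142.626
5 1.805 3.994 169.463
6 1.570 3.023 192.812
7 1.366 2.288 213.126
final: 213.126 5.830

Arc 1: start y=8.900, vy=8.010 → t=2.392, apex=12.170, x_land=35.564, impact vy=-15.452
  bounce: vy ← 0.87·15.452 = 13.444
Arc 2: start y=0.000, vy=13.444 → t=2.741, apex=9.212, x_land=76.320, impact vy=-13.444
  bounce: vy ← 0.87·13.444 = 11.696
Arc 3: start y=0.000, vy=11.696 → t=2.384, apex=6.972, x_land=111.778, impact vy=-11.696
  bounce: vy ← 0.87·11.696 = 10.175
Arc 4: start y=0.000, vy=10.175 → t=2.075, apex=5.277, x_land=142.626, impact vy=-10.175
  bounce: vy ← 0.87·10.175 = 8.853
Arc 5: start y=0.000, vy=8.853 → t=1.805, apex=3.994, x_land=169.463, impact vy=-8.853
  bounce: vy ← 0.87·8.853 = 7.702
Arc 6: start y=0.000, vy=7.702 → t=1.570, apex=3.023, x_land=192.812, impact vy=-7.702
  bounce: vy ← 0.87·7.702 = 6.701
Arc 7: start y=0.000, vy=6.701 → t=1.366, apex=2.288, x_land=213.126, impact vy=-6.701
  bounce: vy ← 0.87·6.701 = 5.830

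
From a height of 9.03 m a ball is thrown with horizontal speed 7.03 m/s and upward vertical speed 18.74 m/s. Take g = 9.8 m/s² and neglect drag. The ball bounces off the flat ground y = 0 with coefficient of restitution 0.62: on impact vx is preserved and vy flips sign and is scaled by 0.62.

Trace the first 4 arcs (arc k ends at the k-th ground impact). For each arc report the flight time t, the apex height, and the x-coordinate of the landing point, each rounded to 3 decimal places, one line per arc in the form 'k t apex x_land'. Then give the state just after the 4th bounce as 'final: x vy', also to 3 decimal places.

1 4.257 26.948 29.929
2 2.908 10.359 50.372
3 1.803 3.982 63.047
4 1.118 1.531 70.905
final: 70.905 3.396

Arc 1: start y=9.030, vy=18.740 → t=4.257, apex=26.948, x_land=29.929, impact vy=-22.982
  bounce: vy ← 0.62·22.982 = 14.249
Arc 2: start y=0.000, vy=14.249 → t=2.908, apex=10.359, x_land=50.372, impact vy=-14.249
  bounce: vy ← 0.62·14.249 = 8.834
Arc 3: start y=0.000, vy=8.834 → t=1.803, apex=3.982, x_land=63.047, impact vy=-8.834
  bounce: vy ← 0.62·8.834 = 5.477
Arc 4: start y=0.000, vy=5.477 → t=1.118, apex=1.531, x_land=70.905, impact vy=-5.477
  bounce: vy ← 0.62·5.477 = 3.396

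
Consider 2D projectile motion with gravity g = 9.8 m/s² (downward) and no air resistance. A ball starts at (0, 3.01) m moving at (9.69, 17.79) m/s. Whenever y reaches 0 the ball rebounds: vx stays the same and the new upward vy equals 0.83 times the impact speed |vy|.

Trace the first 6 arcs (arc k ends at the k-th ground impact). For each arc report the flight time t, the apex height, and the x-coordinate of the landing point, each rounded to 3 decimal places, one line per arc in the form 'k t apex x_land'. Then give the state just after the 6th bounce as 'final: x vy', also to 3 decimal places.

1 3.793 19.157 36.750
2 3.282 13.197 68.555
3 2.724 9.092 94.954
4 2.261 6.263 116.864
5 1.877 4.315 135.050
6 1.558 2.972 150.145
final: 150.145 6.335

Arc 1: start y=3.010, vy=17.790 → t=3.793, apex=19.157, x_land=36.750, impact vy=-19.377
  bounce: vy ← 0.83·19.377 = 16.083
Arc 2: start y=0.000, vy=16.083 → t=3.282, apex=13.197, x_land=68.555, impact vy=-16.083
  bounce: vy ← 0.83·16.083 = 13.349
Arc 3: start y=0.000, vy=13.349 → t=2.724, apex=9.092, x_land=94.954, impact vy=-13.349
  bounce: vy ← 0.83·13.349 = 11.080
Arc 4: start y=0.000, vy=11.080 → t=2.261, apex=6.263, x_land=116.864, impact vy=-11.080
  bounce: vy ← 0.83·11.080 = 9.196
Arc 5: start y=0.000, vy=9.196 → t=1.877, apex=4.315, x_land=135.050, impact vy=-9.196
  bounce: vy ← 0.83·9.196 = 7.633
Arc 6: start y=0.000, vy=7.633 → t=1.558, apex=2.972, x_land=150.145, impact vy=-7.633
  bounce: vy ← 0.83·7.633 = 6.335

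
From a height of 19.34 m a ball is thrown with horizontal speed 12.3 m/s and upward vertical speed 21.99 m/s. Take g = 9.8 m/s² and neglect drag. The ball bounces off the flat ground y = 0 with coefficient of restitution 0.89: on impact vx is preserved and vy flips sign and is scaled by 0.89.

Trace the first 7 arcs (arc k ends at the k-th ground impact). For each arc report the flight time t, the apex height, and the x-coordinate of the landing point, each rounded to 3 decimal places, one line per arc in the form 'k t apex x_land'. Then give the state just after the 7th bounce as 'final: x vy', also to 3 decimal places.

Arc 1: start y=19.340, vy=21.990 → t=5.241, apex=44.011, x_land=64.463, impact vy=-29.370
  bounce: vy ← 0.89·29.370 = 26.140
Arc 2: start y=0.000, vy=26.140 → t=5.335, apex=34.861, x_land=130.079, impact vy=-26.140
  bounce: vy ← 0.89·26.140 = 23.264
Arc 3: start y=0.000, vy=23.264 → t=4.748, apex=27.614, x_land=188.477, impact vy=-23.264
  bounce: vy ← 0.89·23.264 = 20.705
Arc 4: start y=0.000, vy=20.705 → t=4.226, apex=21.873, x_land=240.451, impact vy=-20.705
  bounce: vy ← 0.89·20.705 = 18.428
Arc 5: start y=0.000, vy=18.428 → t=3.761, apex=17.325, x_land=286.709, impact vy=-18.428
  bounce: vy ← 0.89·18.428 = 16.401
Arc 6: start y=0.000, vy=16.401 → t=3.347, apex=13.724, x_land=327.878, impact vy=-16.401
  bounce: vy ← 0.89·16.401 = 14.597
Arc 7: start y=0.000, vy=14.597 → t=2.979, apex=10.870, x_land=364.518, impact vy=-14.597
  bounce: vy ← 0.89·14.597 = 12.991

1 5.241 44.011 64.463
2 5.335 34.861 130.079
3 4.748 27.614 188.477
4 4.226 21.873 240.451
5 3.761 17.325 286.709
6 3.347 13.724 327.878
7 2.979 10.870 364.518
final: 364.518 12.991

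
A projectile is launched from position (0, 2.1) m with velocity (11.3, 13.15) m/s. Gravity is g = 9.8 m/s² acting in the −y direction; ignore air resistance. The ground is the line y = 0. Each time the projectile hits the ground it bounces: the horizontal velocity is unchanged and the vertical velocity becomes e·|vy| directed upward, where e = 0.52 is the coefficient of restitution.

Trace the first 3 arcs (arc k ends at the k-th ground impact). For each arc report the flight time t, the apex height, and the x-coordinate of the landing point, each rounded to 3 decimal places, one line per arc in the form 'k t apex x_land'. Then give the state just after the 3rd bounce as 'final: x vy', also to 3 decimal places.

Arc 1: start y=2.100, vy=13.150 → t=2.835, apex=10.923, x_land=32.034, impact vy=-14.632
  bounce: vy ← 0.52·14.632 = 7.608
Arc 2: start y=0.000, vy=7.608 → t=1.553, apex=2.953, x_land=49.580, impact vy=-7.608
  bounce: vy ← 0.52·7.608 = 3.956
Arc 3: start y=0.000, vy=3.956 → t=0.807, apex=0.799, x_land=58.704, impact vy=-3.956
  bounce: vy ← 0.52·3.956 = 2.057

1 2.835 10.923 32.034
2 1.553 2.953 49.580
3 0.807 0.799 58.704
final: 58.704 2.057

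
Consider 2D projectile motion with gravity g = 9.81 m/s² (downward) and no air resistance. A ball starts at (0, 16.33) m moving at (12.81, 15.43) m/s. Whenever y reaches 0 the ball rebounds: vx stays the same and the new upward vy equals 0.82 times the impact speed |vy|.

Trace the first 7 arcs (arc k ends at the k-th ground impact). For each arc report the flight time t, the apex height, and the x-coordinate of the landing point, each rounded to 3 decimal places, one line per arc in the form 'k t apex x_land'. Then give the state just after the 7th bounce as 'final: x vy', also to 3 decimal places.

Arc 1: start y=16.330, vy=15.430 → t=3.982, apex=28.465, x_land=51.008, impact vy=-23.632
  bounce: vy ← 0.82·23.632 = 19.378
Arc 2: start y=0.000, vy=19.378 → t=3.951, apex=19.140, x_land=101.617, impact vy=-19.378
  bounce: vy ← 0.82·19.378 = 15.890
Arc 3: start y=0.000, vy=15.890 → t=3.240, apex=12.870, x_land=143.116, impact vy=-15.890
  bounce: vy ← 0.82·15.890 = 13.030
Arc 4: start y=0.000, vy=13.030 → t=2.656, apex=8.653, x_land=177.146, impact vy=-13.030
  bounce: vy ← 0.82·13.030 = 10.685
Arc 5: start y=0.000, vy=10.685 → t=2.178, apex=5.819, x_land=205.050, impact vy=-10.685
  bounce: vy ← 0.82·10.685 = 8.761
Arc 6: start y=0.000, vy=8.761 → t=1.786, apex=3.912, x_land=227.931, impact vy=-8.761
  bounce: vy ← 0.82·8.761 = 7.184
Arc 7: start y=0.000, vy=7.184 → t=1.465, apex=2.631, x_land=246.694, impact vy=-7.184
  bounce: vy ← 0.82·7.184 = 5.891

1 3.982 28.465 51.008
2 3.951 19.140 101.617
3 3.240 12.870 143.116
4 2.656 8.653 177.146
5 2.178 5.819 205.050
6 1.786 3.912 227.931
7 1.465 2.631 246.694
final: 246.694 5.891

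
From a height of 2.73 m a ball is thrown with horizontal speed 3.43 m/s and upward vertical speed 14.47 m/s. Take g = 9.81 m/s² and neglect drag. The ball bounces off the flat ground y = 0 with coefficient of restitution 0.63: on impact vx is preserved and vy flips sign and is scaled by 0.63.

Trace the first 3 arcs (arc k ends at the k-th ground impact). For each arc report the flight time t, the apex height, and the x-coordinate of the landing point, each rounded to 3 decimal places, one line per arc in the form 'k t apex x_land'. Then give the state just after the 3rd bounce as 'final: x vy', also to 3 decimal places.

1 3.128 13.402 10.729
2 2.083 5.319 17.873
3 1.312 2.111 22.373
final: 22.373 4.055

Arc 1: start y=2.730, vy=14.470 → t=3.128, apex=13.402, x_land=10.729, impact vy=-16.216
  bounce: vy ← 0.63·16.216 = 10.216
Arc 2: start y=0.000, vy=10.216 → t=2.083, apex=5.319, x_land=17.873, impact vy=-10.216
  bounce: vy ← 0.63·10.216 = 6.436
Arc 3: start y=0.000, vy=6.436 → t=1.312, apex=2.111, x_land=22.373, impact vy=-6.436
  bounce: vy ← 0.63·6.436 = 4.055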